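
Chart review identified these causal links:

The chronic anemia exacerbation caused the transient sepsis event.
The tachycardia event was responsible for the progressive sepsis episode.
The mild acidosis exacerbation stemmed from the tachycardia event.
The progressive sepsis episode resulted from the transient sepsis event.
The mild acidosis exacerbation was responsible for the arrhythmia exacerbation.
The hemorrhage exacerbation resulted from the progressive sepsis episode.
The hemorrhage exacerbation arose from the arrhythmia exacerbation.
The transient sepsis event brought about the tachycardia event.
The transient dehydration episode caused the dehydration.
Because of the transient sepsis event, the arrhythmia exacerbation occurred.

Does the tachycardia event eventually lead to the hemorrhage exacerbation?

There is a causal chain: the tachycardia event → the progressive sepsis episode → the hemorrhage exacerbation.

Yes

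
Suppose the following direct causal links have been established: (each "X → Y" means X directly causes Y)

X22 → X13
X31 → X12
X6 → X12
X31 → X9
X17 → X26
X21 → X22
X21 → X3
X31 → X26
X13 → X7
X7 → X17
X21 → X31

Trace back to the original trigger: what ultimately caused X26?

X21

Tracing upstream from X26: X26 ← X31 ← X21.
X21 has no stated cause, so it is the root.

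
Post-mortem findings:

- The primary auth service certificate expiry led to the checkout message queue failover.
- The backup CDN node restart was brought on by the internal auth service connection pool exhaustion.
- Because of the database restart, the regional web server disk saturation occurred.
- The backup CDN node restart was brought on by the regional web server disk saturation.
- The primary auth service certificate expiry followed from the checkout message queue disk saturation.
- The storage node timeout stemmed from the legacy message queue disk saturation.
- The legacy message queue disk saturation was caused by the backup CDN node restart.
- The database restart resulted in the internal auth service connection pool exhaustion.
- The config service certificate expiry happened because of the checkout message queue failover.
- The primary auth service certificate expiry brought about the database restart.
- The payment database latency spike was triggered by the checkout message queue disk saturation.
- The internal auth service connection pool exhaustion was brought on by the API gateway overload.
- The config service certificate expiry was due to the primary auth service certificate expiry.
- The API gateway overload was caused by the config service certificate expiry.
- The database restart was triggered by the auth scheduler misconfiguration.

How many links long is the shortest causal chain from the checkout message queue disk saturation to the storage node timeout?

Shortest chain: the checkout message queue disk saturation → the primary auth service certificate expiry → the database restart → the internal auth service connection pool exhaustion → the backup CDN node restart → the legacy message queue disk saturation → the storage node timeout.

6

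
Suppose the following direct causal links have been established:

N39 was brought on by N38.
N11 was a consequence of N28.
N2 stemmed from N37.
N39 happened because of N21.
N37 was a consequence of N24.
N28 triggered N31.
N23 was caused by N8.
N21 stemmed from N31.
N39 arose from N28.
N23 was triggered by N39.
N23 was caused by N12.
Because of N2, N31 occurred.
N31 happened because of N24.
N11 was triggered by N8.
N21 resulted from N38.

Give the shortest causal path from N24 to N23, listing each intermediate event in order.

N24 → N31 → N21 → N39 → N23

N24 → N31
N31 → N21
N21 → N39
N39 → N23
Length: 4 steps.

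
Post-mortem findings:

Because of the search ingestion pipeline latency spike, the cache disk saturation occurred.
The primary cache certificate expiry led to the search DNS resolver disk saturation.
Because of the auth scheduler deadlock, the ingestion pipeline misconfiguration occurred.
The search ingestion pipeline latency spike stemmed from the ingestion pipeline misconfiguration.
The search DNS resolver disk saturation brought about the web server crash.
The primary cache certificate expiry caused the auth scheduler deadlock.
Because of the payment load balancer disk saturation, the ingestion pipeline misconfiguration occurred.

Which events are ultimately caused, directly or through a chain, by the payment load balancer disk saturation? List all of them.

the cache disk saturation, the ingestion pipeline misconfiguration, the search ingestion pipeline latency spike

Direct effects: the ingestion pipeline misconfiguration.
2 steps out: the search ingestion pipeline latency spike.
3 steps out: the cache disk saturation.
Not reachable from it: the primary cache certificate expiry, the auth scheduler deadlock, the search DNS resolver disk saturation, the web server crash.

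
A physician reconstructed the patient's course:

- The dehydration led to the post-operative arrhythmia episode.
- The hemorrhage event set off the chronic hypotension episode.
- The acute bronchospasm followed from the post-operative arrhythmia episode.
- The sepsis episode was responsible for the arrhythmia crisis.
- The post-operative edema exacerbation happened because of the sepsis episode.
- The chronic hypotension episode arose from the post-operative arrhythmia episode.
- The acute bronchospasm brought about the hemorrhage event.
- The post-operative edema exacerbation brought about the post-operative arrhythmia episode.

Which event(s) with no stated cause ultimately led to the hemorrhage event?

Tracing upstream from the hemorrhage event: the hemorrhage event ← the acute bronchospasm ← the post-operative arrhythmia episode ← the post-operative edema exacerbation ← the sepsis episode.
A separate upstream branch: the hemorrhage event ← the acute bronchospasm ← the post-operative arrhythmia episode ← the dehydration.
Each of those chain origins has no stated cause.

the dehydration, the sepsis episode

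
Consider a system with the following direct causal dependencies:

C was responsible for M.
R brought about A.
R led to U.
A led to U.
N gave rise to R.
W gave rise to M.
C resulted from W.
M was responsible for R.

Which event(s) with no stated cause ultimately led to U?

Tracing upstream from U: U ← R ← M ← W.
A separate upstream branch: U ← R ← N.
Each of those chain origins has no stated cause.

N, W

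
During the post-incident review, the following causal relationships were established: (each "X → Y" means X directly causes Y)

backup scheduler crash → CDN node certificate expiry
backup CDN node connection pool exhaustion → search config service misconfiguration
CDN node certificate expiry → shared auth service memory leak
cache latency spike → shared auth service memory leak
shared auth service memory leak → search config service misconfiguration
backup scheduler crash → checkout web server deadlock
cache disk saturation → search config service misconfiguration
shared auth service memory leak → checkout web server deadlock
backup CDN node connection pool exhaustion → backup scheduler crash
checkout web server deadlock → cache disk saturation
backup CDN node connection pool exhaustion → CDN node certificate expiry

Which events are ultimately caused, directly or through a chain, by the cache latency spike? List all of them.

the cache disk saturation, the checkout web server deadlock, the search config service misconfiguration, the shared auth service memory leak

Direct effects: the shared auth service memory leak.
2 steps out: the checkout web server deadlock, the search config service misconfiguration.
3 steps out: the cache disk saturation.
Not reachable from it: the backup CDN node connection pool exhaustion, the backup scheduler crash, the CDN node certificate expiry.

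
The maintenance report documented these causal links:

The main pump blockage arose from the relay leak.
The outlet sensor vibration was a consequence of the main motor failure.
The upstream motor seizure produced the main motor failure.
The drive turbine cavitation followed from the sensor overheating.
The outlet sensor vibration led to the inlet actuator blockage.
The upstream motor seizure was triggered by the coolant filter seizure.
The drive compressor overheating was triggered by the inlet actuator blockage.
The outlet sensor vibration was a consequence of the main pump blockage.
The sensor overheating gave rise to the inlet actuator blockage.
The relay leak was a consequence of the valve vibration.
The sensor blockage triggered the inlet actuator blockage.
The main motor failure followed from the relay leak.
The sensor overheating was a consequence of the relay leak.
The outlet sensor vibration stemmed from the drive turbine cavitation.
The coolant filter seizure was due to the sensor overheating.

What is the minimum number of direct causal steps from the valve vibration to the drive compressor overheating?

4

Shortest chain: the valve vibration → the relay leak → the sensor overheating → the inlet actuator blockage → the drive compressor overheating.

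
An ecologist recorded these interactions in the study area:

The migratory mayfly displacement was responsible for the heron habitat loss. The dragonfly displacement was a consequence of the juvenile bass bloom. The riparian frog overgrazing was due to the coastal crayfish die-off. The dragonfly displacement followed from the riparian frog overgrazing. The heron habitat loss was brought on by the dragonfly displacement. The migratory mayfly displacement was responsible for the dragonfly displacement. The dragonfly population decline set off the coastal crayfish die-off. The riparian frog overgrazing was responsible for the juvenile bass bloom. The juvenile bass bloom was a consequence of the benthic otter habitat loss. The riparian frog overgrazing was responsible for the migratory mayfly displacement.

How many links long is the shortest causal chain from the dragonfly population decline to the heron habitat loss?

4

Shortest chain: the dragonfly population decline → the coastal crayfish die-off → the riparian frog overgrazing → the migratory mayfly displacement → the heron habitat loss.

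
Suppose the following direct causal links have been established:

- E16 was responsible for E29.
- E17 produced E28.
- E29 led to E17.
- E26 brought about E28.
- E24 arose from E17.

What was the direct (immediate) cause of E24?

Upstream contributors include E16, E29, but only E17 feeds directly into E24.

E17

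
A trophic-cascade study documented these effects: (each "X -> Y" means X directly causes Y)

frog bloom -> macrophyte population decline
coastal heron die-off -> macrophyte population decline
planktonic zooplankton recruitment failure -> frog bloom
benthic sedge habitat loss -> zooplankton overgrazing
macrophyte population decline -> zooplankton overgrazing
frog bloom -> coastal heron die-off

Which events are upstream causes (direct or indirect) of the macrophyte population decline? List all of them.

the coastal heron die-off, the frog bloom, the planktonic zooplankton recruitment failure

Immediate causes of the macrophyte population decline: the frog bloom, the coastal heron die-off.
Further upstream: the planktonic zooplankton recruitment failure.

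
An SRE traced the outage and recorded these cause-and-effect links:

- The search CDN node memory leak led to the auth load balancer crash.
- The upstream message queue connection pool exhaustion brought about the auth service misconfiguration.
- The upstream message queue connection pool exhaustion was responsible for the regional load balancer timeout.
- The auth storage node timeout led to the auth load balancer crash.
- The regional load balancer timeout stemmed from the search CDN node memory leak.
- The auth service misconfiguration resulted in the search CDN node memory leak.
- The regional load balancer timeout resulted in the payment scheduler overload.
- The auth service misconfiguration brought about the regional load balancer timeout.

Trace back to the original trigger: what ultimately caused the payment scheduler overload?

the upstream message queue connection pool exhaustion

Tracing upstream from the payment scheduler overload: the payment scheduler overload ← the regional load balancer timeout ← the upstream message queue connection pool exhaustion.
The upstream message queue connection pool exhaustion has no stated cause, so it is the root.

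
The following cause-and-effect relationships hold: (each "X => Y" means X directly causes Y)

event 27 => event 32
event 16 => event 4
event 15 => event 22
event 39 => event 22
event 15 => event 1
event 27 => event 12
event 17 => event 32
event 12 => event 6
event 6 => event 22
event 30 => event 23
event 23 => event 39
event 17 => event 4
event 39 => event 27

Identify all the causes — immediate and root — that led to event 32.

event 17, event 23, event 27, event 30, event 39

Immediate causes of event 32: event 27, event 17.
Further upstream: event 30, event 23, event 39.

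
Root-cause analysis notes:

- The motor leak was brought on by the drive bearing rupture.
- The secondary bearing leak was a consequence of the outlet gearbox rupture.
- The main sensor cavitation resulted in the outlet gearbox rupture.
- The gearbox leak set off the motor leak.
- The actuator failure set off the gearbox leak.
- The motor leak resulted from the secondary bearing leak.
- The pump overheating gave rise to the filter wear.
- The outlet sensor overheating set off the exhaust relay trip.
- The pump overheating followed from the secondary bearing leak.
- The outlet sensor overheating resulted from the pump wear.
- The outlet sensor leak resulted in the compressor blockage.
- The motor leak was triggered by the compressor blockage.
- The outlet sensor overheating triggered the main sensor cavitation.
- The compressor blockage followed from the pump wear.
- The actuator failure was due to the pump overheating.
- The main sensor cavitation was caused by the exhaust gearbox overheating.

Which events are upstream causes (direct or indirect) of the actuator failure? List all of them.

the exhaust gearbox overheating, the main sensor cavitation, the outlet gearbox rupture, the outlet sensor overheating, the pump overheating, the pump wear, the secondary bearing leak

Immediate cause of the actuator failure: the pump overheating.
Further upstream: the pump wear, the exhaust gearbox overheating, the outlet sensor overheating, the main sensor cavitation, the outlet gearbox rupture, the secondary bearing leak.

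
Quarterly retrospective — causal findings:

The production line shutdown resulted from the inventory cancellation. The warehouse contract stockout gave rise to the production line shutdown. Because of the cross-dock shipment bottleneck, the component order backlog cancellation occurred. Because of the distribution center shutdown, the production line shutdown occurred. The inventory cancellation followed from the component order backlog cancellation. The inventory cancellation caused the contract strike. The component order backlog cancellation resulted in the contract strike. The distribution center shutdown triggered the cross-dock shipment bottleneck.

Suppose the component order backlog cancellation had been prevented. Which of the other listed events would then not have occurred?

Downstream of the component order backlog cancellation: the inventory cancellation, the contract strike, the production line shutdown.
Of those, still caused via another path: the production line shutdown.
The remainder have no surviving cause.

the contract strike, the inventory cancellation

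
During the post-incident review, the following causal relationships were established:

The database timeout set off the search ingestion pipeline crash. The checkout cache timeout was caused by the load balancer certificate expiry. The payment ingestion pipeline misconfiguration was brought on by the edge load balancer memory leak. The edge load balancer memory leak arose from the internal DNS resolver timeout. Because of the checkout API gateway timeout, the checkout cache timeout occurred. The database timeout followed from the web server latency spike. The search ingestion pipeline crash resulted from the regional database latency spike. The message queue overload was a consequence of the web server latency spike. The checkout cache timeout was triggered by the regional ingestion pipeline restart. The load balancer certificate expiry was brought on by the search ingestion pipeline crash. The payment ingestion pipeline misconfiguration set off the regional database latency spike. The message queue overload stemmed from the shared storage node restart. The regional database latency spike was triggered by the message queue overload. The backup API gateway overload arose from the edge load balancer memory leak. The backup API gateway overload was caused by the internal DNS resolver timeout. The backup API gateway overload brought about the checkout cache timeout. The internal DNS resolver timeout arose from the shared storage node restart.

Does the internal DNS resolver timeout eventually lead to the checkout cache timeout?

There is a causal chain: the internal DNS resolver timeout → the backup API gateway overload → the checkout cache timeout.

Yes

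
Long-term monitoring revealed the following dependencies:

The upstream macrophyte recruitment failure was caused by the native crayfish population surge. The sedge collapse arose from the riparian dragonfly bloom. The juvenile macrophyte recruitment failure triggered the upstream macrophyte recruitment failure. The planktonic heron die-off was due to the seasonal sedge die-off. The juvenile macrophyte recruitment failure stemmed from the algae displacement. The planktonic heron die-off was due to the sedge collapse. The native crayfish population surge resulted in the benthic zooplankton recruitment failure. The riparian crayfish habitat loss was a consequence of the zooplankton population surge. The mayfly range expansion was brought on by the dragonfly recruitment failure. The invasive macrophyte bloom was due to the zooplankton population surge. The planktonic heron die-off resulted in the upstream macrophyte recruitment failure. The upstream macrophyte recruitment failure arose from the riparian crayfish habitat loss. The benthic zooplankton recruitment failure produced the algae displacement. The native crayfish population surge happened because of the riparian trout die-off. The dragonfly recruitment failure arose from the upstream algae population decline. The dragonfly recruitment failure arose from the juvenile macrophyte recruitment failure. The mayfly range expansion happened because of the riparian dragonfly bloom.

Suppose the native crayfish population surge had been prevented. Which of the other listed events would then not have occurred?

Downstream of the native crayfish population surge: the benthic zooplankton recruitment failure, the algae displacement, the juvenile macrophyte recruitment failure, the dragonfly recruitment failure, the mayfly range expansion, the upstream macrophyte recruitment failure.
Of those, still caused via another path: the dragonfly recruitment failure, the mayfly range expansion, the upstream macrophyte recruitment failure.
The remainder have no surviving cause.

the algae displacement, the benthic zooplankton recruitment failure, the juvenile macrophyte recruitment failure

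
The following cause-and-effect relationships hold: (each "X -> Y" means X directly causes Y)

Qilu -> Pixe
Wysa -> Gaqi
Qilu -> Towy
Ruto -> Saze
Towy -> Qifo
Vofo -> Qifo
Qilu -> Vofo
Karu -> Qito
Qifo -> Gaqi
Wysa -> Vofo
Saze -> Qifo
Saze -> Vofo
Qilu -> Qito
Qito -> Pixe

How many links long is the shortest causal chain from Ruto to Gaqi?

3

Shortest chain: Ruto → Saze → Qifo → Gaqi.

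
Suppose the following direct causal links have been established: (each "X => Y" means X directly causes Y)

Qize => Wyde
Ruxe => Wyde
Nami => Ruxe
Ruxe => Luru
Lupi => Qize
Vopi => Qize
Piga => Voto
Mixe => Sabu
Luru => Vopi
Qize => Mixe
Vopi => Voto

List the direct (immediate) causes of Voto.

Upstream contributors include Nami, Ruxe, Luru, but only Piga, Vopi feed directly into Voto.

Piga, Vopi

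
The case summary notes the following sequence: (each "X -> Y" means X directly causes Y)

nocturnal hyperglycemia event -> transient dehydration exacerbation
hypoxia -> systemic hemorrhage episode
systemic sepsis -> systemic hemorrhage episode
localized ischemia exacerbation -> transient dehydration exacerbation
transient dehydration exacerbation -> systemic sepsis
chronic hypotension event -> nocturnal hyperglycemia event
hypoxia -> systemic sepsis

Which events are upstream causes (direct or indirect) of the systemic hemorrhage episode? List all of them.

Immediate causes of the systemic hemorrhage episode: the hypoxia, the systemic sepsis.
Further upstream: the chronic hypotension event, the nocturnal hyperglycemia event, the localized ischemia exacerbation, the transient dehydration exacerbation.

the chronic hypotension event, the hypoxia, the localized ischemia exacerbation, the nocturnal hyperglycemia event, the systemic sepsis, the transient dehydration exacerbation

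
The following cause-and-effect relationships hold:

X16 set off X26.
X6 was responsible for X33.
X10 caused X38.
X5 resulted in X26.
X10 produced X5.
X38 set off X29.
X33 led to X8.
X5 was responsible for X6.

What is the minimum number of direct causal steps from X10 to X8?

Shortest chain: X10 → X5 → X6 → X33 → X8.

4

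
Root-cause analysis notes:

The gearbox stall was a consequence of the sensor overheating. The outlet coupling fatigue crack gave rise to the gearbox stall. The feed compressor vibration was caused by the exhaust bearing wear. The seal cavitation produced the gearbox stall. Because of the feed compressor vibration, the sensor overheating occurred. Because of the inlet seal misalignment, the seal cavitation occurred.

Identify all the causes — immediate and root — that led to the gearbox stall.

Immediate causes of the gearbox stall: the seal cavitation, the outlet coupling fatigue crack, the sensor overheating.
Further upstream: the inlet seal misalignment, the exhaust bearing wear, the feed compressor vibration.

the exhaust bearing wear, the feed compressor vibration, the inlet seal misalignment, the outlet coupling fatigue crack, the seal cavitation, the sensor overheating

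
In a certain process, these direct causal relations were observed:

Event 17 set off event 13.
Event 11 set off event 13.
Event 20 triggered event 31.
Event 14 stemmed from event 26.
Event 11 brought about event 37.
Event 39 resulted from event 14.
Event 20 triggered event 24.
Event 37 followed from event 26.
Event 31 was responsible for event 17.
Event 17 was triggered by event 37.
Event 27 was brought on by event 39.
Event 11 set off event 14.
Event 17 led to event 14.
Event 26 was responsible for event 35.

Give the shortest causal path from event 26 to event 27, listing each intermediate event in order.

event 26 → event 14 → event 39 → event 27

event 26 → event 14
event 14 → event 39
event 39 → event 27
Length: 3 steps.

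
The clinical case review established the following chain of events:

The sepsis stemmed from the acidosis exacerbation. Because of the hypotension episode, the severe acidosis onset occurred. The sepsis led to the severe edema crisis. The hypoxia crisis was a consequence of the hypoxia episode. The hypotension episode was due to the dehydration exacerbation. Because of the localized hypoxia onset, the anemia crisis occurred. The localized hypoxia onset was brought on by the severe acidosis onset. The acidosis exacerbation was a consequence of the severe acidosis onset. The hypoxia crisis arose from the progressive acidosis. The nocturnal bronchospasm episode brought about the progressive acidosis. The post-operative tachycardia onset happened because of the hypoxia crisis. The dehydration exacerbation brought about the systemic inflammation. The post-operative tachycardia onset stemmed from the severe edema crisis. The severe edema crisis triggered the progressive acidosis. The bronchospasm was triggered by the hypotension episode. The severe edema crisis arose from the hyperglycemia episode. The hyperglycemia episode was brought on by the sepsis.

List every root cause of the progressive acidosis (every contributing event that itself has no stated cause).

the dehydration exacerbation, the nocturnal bronchospasm episode

Tracing upstream from the progressive acidosis: the progressive acidosis ← the severe edema crisis ← the sepsis ← the acidosis exacerbation ← the severe acidosis onset ← the hypotension episode ← the dehydration exacerbation.
A separate upstream branch: the progressive acidosis ← the nocturnal bronchospasm episode.
Each of those chain origins has no stated cause.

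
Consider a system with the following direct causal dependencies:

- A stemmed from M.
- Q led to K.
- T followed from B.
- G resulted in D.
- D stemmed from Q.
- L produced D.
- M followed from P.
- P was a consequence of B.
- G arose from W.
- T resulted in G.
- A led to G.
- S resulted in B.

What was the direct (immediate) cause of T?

Upstream contributors include S, but only B feeds directly into T.

B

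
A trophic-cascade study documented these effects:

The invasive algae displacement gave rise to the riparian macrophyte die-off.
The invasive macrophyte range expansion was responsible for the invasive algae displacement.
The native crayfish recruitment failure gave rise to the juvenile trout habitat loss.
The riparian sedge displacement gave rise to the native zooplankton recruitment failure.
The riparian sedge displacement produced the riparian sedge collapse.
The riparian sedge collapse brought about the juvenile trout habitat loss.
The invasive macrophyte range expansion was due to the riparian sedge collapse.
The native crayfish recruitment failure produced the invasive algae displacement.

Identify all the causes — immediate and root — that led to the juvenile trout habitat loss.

the native crayfish recruitment failure, the riparian sedge collapse, the riparian sedge displacement

Immediate causes of the juvenile trout habitat loss: the riparian sedge collapse, the native crayfish recruitment failure.
Further upstream: the riparian sedge displacement.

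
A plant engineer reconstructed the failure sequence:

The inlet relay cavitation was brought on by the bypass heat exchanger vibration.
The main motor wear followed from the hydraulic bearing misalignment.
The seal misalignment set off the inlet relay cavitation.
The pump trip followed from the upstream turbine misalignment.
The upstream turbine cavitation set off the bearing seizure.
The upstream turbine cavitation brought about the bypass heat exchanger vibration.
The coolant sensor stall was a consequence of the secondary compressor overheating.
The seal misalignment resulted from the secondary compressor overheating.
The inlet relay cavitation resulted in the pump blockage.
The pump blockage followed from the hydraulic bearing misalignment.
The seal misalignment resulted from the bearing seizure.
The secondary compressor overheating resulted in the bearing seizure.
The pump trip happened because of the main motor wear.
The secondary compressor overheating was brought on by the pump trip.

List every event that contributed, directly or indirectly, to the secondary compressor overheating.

Immediate cause of the secondary compressor overheating: the pump trip.
Further upstream: the hydraulic bearing misalignment, the upstream turbine misalignment, the main motor wear.

the hydraulic bearing misalignment, the main motor wear, the pump trip, the upstream turbine misalignment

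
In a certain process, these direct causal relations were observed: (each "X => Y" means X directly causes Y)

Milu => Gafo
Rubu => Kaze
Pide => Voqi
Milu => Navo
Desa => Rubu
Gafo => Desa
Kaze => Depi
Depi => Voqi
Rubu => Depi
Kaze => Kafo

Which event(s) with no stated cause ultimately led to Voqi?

Tracing upstream from Voqi: Voqi ← Depi ← Rubu ← Desa ← Gafo ← Milu.
A separate upstream branch: Voqi ← Pide.
Each of those chain origins has no stated cause.

Milu, Pide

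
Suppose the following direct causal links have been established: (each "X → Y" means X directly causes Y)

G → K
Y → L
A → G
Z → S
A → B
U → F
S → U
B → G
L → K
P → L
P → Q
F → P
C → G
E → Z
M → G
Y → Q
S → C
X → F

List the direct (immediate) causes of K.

G, L

Upstream contributors include E, M, X, Z, A, B, S, C, U, Y, F, P, but only G, L feed directly into K.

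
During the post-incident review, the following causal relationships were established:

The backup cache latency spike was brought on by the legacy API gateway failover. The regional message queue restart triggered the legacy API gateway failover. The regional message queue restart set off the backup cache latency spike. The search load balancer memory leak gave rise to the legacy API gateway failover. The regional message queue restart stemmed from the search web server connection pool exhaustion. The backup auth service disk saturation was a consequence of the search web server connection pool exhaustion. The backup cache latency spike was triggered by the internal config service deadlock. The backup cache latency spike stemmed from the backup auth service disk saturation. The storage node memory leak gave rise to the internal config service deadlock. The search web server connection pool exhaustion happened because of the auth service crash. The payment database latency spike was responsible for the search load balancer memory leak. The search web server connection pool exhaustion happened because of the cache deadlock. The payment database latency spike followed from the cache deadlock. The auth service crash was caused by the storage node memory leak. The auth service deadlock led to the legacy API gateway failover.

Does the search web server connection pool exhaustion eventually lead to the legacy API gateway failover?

Yes

There is a causal chain: the search web server connection pool exhaustion → the regional message queue restart → the legacy API gateway failover.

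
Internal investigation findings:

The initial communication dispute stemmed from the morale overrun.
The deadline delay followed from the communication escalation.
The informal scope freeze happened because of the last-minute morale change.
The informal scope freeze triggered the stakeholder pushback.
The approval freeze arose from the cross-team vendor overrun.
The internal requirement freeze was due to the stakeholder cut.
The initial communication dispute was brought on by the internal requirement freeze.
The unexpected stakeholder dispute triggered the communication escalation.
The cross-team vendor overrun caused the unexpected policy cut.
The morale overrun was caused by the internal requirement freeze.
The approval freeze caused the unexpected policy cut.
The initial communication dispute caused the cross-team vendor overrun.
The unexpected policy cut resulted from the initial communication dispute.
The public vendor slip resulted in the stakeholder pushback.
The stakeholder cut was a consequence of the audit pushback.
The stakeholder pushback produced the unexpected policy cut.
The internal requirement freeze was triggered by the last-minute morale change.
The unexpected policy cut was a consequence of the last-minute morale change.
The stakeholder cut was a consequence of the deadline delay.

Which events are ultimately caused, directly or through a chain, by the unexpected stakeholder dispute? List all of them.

Direct effects: the communication escalation.
2 steps out: the deadline delay.
3 steps out: the stakeholder cut.
4 steps out: the internal requirement freeze.
5 steps out: the morale overrun, the initial communication dispute.
6 steps out: the cross-team vendor overrun, the unexpected policy cut.
7 steps out: the approval freeze.
Not reachable from it: the last-minute morale change, the audit pushback, the informal scope freeze, the public vendor slip, the stakeholder pushback.

the approval freeze, the communication escalation, the cross-team vendor overrun, the deadline delay, the initial communication dispute, the internal requirement freeze, the morale overrun, the stakeholder cut, the unexpected policy cut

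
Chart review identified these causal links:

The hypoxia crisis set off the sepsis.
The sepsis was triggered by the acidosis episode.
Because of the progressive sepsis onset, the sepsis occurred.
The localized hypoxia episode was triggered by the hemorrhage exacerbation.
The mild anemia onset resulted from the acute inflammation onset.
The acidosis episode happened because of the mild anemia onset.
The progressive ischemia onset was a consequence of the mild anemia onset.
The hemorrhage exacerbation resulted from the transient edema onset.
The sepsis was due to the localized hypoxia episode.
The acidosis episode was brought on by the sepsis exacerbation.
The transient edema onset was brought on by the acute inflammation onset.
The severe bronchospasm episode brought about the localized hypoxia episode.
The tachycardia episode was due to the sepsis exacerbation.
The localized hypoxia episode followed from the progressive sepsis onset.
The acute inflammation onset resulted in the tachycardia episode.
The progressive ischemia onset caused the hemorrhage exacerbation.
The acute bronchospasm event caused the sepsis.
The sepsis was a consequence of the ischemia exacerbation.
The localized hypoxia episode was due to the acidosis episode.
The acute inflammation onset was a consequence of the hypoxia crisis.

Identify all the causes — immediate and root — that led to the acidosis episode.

the acute inflammation onset, the hypoxia crisis, the mild anemia onset, the sepsis exacerbation

Immediate causes of the acidosis episode: the sepsis exacerbation, the mild anemia onset.
Further upstream: the hypoxia crisis, the acute inflammation onset.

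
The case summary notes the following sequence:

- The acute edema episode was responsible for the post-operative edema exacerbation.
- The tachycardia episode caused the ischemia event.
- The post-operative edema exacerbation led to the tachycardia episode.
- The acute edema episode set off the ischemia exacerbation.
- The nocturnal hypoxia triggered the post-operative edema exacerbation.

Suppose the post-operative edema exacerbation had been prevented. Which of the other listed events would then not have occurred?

the ischemia event, the tachycardia episode

Downstream of the post-operative edema exacerbation: the tachycardia episode, the ischemia event.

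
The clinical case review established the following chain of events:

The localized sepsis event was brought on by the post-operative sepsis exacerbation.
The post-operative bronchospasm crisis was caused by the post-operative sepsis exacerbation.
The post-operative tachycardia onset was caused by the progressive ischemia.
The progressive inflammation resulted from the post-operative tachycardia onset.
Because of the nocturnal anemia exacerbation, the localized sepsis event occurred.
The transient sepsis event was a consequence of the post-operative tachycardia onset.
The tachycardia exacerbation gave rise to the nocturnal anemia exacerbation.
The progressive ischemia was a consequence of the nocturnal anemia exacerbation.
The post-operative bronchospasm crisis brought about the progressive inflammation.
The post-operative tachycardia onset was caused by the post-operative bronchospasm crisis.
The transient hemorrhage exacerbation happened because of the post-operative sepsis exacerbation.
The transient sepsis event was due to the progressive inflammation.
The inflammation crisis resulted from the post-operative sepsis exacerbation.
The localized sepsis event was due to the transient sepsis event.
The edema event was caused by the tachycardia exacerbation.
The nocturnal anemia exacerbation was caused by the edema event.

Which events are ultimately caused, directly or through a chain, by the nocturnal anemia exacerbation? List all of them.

Direct effects: the progressive ischemia, the localized sepsis event.
2 steps out: the post-operative tachycardia onset.
3 steps out: the progressive inflammation, the transient sepsis event.
Not reachable from it: the post-operative sepsis exacerbation, the tachycardia exacerbation, the inflammation crisis, the edema event, the transient hemorrhage exacerbation, the post-operative bronchospasm crisis.

the localized sepsis event, the post-operative tachycardia onset, the progressive inflammation, the progressive ischemia, the transient sepsis event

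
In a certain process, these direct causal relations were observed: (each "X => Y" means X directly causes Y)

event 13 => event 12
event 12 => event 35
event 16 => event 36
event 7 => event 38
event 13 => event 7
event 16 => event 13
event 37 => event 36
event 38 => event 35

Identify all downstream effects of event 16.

event 12, event 13, event 35, event 36, event 38, event 7

Direct effects: event 13, event 36.
2 steps out: event 12, event 7.
3 steps out: event 38, event 35.
Not reachable from it: event 37.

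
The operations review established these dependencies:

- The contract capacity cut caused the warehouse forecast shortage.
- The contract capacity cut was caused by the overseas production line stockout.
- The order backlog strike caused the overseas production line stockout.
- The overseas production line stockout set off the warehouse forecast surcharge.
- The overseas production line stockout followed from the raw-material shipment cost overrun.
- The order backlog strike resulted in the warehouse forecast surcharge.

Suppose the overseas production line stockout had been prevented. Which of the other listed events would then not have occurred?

the contract capacity cut, the warehouse forecast shortage

Downstream of the overseas production line stockout: the contract capacity cut, the warehouse forecast surcharge, the warehouse forecast shortage.
Of those, still caused via another path: the warehouse forecast surcharge.
The remainder have no surviving cause.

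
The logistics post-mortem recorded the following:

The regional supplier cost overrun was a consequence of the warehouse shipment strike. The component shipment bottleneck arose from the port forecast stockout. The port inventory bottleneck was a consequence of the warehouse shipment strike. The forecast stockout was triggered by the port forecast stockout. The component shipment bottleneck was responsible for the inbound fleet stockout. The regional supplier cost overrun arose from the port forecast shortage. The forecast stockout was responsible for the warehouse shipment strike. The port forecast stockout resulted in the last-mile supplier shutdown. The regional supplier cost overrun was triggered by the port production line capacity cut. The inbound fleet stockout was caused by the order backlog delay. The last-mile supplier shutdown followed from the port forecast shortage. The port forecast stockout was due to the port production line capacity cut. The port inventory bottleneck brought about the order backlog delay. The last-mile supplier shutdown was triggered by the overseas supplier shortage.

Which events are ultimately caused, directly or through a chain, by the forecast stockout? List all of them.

Direct effects: the warehouse shipment strike.
2 steps out: the port inventory bottleneck, the regional supplier cost overrun.
3 steps out: the order backlog delay.
4 steps out: the inbound fleet stockout.
Not reachable from it: the port production line capacity cut, the port forecast shortage, the port forecast stockout, the component shipment bottleneck, the overseas supplier shortage, the last-mile supplier shutdown.

the inbound fleet stockout, the order backlog delay, the port inventory bottleneck, the regional supplier cost overrun, the warehouse shipment strike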